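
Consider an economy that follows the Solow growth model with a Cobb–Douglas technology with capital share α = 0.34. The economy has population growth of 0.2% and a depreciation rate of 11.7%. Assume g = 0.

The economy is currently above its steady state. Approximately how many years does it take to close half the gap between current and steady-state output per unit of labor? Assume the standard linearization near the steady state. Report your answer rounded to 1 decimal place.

half-life ≈ 8.8 years

Near the steady state the convergence rate is λ = (1 − α)(n + δ).
λ = (1 − 0.34) × 0.119 = 0.66 × 0.119 = 0.07854
Half-life = ln 2 / λ = 0.6931 / 0.07854 ≈ 8.82 years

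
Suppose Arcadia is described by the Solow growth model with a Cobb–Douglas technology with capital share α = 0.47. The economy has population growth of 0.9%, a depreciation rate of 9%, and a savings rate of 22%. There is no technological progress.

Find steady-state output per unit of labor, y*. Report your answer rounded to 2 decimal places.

y* = 2.03

Steady state requires s·f(k) = (n + δ)·k, i.e. s·k^α = (n + δ)·k.
Dividing both sides by k: k^(1−α) = s / (n + δ).
k^0.53 = 0.22 / (0.009 + 0.090) = 0.22 / 0.099 = 2.2222
k* = 2.2222^(1/0.53) ≈ 4.5114
y* = (k*)^α = 4.5114^0.47 ≈ 2.0301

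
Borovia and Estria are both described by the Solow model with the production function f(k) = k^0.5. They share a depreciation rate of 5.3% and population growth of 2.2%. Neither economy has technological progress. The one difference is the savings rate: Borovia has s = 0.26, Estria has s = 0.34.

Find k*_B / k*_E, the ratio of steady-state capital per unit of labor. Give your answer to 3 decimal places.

k*_B / k*_E ≈ 0.585

Steady-state k* = [s/(n + δ)]^(1/(1−α)), so the ratio is [ (s_B/(n + δ)_B) / (s_E/(n + δ)_E) ]^2.
s_B/(n + δ)_B = 0.26/0.075 = 3.4667; s_E/(n + δ)_E = 0.34/0.075 = 4.5333.
Ratio = (3.4667/4.5333)^2 = 0.7647^2 ≈ 0.5848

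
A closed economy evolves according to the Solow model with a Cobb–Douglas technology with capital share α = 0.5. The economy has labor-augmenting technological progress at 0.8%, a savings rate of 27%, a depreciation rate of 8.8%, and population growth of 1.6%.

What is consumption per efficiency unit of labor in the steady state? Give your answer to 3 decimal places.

Steady state requires s·f(k) = (n + g + δ)·k, i.e. s·k^α = (n + g + δ)·k.
Rearranging, k^(1−α) = s / (n + g + δ).
k^0.5 = 0.27 / (0.016 + 0.008 + 0.088) = 0.27 / 0.112 = 2.4107
k* = 2.4107^(1/0.5) ≈ 5.8115
y* = (k*)^α = 5.8115^0.5 ≈ 2.4107
c* = (1 − s)·y* = (1 − 0.27) × 2.4107 ≈ 1.7598

c* = 1.760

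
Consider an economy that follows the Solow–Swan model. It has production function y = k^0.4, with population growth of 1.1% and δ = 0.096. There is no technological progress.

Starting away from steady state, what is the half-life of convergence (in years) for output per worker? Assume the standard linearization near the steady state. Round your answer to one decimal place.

Near the steady state the convergence rate is λ = (1 − α)(n + δ).
λ = (1 − 0.4) × 0.107 = 0.6 × 0.107 = 0.0642
Half-life = ln 2 / λ = 0.6931 / 0.0642 ≈ 10.80 years

half-life ≈ 10.8 years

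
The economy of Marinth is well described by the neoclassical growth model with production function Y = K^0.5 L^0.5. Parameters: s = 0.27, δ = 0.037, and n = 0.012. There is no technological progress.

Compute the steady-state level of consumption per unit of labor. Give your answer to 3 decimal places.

In steady state, investment equals break-even investment: s·k^α = (n + δ)·k.
Dividing both sides by k: k^(1−α) = s / (n + δ).
k^0.5 = 0.27 / (0.012 + 0.037) = 0.27 / 0.049 = 5.5102
k* = 5.5102^(1/0.5) ≈ 30.3623
y* = (k*)^α = 30.3623^0.5 ≈ 5.5102
c* = (1 − s)·y* = (1 − 0.27) × 5.5102 ≈ 4.0224

c* ≈ 4.022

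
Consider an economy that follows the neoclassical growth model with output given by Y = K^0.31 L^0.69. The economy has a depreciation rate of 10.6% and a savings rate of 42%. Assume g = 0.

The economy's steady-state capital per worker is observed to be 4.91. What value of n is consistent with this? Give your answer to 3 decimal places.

At the steady state, Δk = 0, so s·k^α = (n + δ)·k.
So s / (n + δ) = (k*)^(1−α) = 4.91^0.69 = 2.9981.
Therefore n + δ = s / 2.9981 = 0.42 / 2.9981 = 0.1401, so n = 0.1401 − 0.106 = 0.0341.

n ≈ 0.034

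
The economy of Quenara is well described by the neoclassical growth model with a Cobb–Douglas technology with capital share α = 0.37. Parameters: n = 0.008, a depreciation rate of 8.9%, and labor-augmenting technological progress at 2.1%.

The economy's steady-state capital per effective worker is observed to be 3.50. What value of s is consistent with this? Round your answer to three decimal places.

s ≈ 0.260

Steady state requires s·f(k) = (n + g + δ)·k, i.e. s·k^α = (n + g + δ)·k.
So s / (n + g + δ) = (k*)^(1−α) = 3.50^0.63 = 2.2017.
Therefore s = 2.2017 × (n + g + δ) = 2.2017 × 0.118 = 0.2598.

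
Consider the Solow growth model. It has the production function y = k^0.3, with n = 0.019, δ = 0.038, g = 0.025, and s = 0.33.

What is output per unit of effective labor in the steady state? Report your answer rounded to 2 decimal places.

y* = 1.82

Steady state requires s·f(k) = (n + g + δ)·k, i.e. s·k^α = (n + g + δ)·k.
Dividing both sides by k: k^(1−α) = s / (n + g + δ).
k^0.7 = 0.33 / (0.019 + 0.025 + 0.038) = 0.33 / 0.082 = 4.0244
k* = 4.0244^(1/0.7) ≈ 7.3090
y* = (k*)^α = 7.3090^0.3 ≈ 1.8162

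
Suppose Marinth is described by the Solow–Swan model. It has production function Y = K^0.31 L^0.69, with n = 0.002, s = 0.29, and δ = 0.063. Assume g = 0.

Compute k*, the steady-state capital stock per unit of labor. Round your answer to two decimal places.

In steady state, investment equals break-even investment: s·k^α = (n + δ)·k.
Dividing both sides by k: k^(1−α) = s / (n + δ).
k^0.69 = 0.29 / (0.002 + 0.063) = 0.29 / 0.065 = 4.4615
k* = 4.4615^(1/0.69) ≈ 8.7353

k* ≈ 8.74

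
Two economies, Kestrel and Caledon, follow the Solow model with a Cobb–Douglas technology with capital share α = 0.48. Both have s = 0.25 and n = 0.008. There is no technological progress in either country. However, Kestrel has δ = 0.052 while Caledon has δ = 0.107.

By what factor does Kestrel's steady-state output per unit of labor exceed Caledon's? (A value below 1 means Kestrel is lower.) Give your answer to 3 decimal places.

y*_K / y*_C ≈ 1.823

Steady-state y* = [s/(n + δ)]^(α/(1−α)), so the ratio is [ (s_K/(n + δ)_K) / (s_C/(n + δ)_C) ]^0.9231.
s_K/(n + δ)_K = 0.25/0.060 = 4.1667; s_C/(n + δ)_C = 0.25/0.115 = 2.1739.
Ratio = (4.1667/2.1739)^0.9231 = 1.9167^0.9231 ≈ 1.8232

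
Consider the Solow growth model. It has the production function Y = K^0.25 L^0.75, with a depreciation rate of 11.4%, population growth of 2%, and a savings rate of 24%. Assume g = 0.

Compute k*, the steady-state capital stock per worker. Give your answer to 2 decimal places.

k* ≈ 2.18

Steady state requires s·f(k) = (n + δ)·k, i.e. s·k^α = (n + δ)·k.
Dividing both sides by k: k^(1−α) = s / (n + δ).
k^0.75 = 0.24 / (0.020 + 0.114) = 0.24 / 0.134 = 1.7910
k* = 1.7910^(1/0.75) ≈ 2.1750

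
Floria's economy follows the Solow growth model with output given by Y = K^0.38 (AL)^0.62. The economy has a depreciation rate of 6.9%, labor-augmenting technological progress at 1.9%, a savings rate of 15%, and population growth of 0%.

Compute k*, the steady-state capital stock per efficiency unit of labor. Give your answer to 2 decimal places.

Steady state requires s·f(k) = (n + g + δ)·k, i.e. s·k^α = (n + g + δ)·k.
Dividing both sides by k: k^(1−α) = s / (n + g + δ).
k^0.62 = 0.15 / (0.000 + 0.019 + 0.069) = 0.15 / 0.088 = 1.7045
k* = 1.7045^(1/0.62) ≈ 2.3634

k* = 2.36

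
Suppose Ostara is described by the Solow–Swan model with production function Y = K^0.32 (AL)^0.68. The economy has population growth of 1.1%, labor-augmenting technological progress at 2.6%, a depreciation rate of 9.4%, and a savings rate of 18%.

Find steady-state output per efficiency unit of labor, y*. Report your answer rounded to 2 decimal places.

y* ≈ 1.16

Steady state requires s·f(k) = (n + g + δ)·k, i.e. s·k^α = (n + g + δ)·k.
Dividing both sides by k: k^(1−α) = s / (n + g + δ).
k^0.68 = 0.18 / (0.011 + 0.026 + 0.094) = 0.18 / 0.131 = 1.3740
k* = 1.3740^(1/0.68) ≈ 1.5956
y* = (k*)^α = 1.5956^0.32 ≈ 1.1613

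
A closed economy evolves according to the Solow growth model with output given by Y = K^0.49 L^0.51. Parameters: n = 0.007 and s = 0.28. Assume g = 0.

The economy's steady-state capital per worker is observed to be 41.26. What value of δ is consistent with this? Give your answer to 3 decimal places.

δ ≈ 0.035

Steady state requires s·f(k) = (n + δ)·k, i.e. s·k^α = (n + δ)·k.
So s / (n + δ) = (k*)^(1−α) = 41.26^0.51 = 6.6668.
Therefore n + δ = s / 6.6668 = 0.28 / 6.6668 = 0.0420, so δ = 0.0420 − 0.007 = 0.0350.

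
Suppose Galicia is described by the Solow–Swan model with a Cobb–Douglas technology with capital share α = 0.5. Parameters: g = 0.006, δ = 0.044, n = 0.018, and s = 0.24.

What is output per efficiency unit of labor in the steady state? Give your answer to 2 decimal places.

y* = 3.53

Steady state requires s·f(k) = (n + g + δ)·k, i.e. s·k^α = (n + g + δ)·k.
Dividing both sides by k: k^(1−α) = s / (n + g + δ).
k^0.5 = 0.24 / (0.018 + 0.006 + 0.044) = 0.24 / 0.068 = 3.5294
k* = 3.5294^(1/0.5) ≈ 12.4567
y* = (k*)^α = 12.4567^0.5 ≈ 3.5294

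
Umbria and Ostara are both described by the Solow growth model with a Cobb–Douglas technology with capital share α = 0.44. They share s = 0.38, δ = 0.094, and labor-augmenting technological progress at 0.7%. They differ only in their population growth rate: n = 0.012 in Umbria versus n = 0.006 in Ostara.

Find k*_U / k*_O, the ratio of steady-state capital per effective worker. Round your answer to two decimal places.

ratio ≈ 0.91

Steady-state k* = [s/(n + g + δ)]^(1/(1−α)), so the ratio is [ (s_U/(n + g + δ)_U) / (s_O/(n + g + δ)_O) ]^1.7857.
s_U/(n + g + δ)_U = 0.38/0.113 = 3.3628; s_O/(n + g + δ)_O = 0.38/0.107 = 3.5514.
Ratio = (3.3628/3.5514)^1.7857 = 0.9469^1.7857 ≈ 0.9072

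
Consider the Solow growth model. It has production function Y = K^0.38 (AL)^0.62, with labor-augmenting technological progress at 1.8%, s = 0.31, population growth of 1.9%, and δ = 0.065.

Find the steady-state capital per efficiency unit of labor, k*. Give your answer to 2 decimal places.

k* = 6.01

In steady state, investment equals break-even investment: s·k^α = (n + g + δ)·k.
Dividing both sides by k: k^(1−α) = s / (n + g + δ).
k^0.62 = 0.31 / (0.019 + 0.018 + 0.065) = 0.31 / 0.102 = 3.0392
k* = 3.0392^(1/0.62) ≈ 6.0068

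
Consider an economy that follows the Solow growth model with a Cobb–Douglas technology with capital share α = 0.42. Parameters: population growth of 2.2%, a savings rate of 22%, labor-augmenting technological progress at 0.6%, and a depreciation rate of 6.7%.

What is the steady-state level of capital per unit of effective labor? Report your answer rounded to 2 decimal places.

k* = 4.25

At the steady state, Δk = 0, so s·k^α = (n + g + δ)·k.
Rearranging, k^(1−α) = s / (n + g + δ).
k^0.58 = 0.22 / (0.022 + 0.006 + 0.067) = 0.22 / 0.095 = 2.3158
k* = 2.3158^(1/0.58) ≈ 4.2540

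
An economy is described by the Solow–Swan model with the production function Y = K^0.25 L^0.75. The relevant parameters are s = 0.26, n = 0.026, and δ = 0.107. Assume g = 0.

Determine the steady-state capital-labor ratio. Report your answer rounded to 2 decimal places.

k* ≈ 2.44

In steady state, investment equals break-even investment: s·k^α = (n + δ)·k.
Rearranging, k^(1−α) = s / (n + δ).
k^0.75 = 0.26 / (0.026 + 0.107) = 0.26 / 0.133 = 1.9549
k* = 1.9549^(1/0.75) ≈ 2.4444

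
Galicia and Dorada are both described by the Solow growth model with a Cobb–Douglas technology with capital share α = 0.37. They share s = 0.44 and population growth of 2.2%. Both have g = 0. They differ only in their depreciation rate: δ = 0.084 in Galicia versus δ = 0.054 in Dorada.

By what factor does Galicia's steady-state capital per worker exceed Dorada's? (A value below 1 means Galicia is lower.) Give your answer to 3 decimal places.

Steady-state k* = [s/(n + δ)]^(1/(1−α)), so the ratio is [ (s_G/(n + δ)_G) / (s_D/(n + δ)_D) ]^1.5873.
s_G/(n + δ)_G = 0.44/0.106 = 4.1509; s_D/(n + δ)_D = 0.44/0.076 = 5.7895.
Ratio = (4.1509/5.7895)^1.5873 = 0.7170^1.5873 ≈ 0.5897

k*_G / k*_D ≈ 0.590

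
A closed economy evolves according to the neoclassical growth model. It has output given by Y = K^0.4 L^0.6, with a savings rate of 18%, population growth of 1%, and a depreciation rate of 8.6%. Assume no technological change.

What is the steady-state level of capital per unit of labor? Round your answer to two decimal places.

k* = 2.85

At the steady state, Δk = 0, so s·k^α = (n + δ)·k.
Dividing both sides by k: k^(1−α) = s / (n + δ).
k^0.6 = 0.18 / (0.010 + 0.086) = 0.18 / 0.096 = 1.8750
k* = 1.8750^(1/0.6) ≈ 2.8510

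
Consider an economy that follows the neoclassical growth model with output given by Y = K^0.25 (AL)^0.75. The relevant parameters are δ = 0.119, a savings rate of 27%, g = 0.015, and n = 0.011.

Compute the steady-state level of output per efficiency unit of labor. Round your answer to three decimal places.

At the steady state, Δk = 0, so s·k^α = (n + g + δ)·k.
Rearranging, k^(1−α) = s / (n + g + δ).
k^0.75 = 0.27 / (0.011 + 0.015 + 0.119) = 0.27 / 0.145 = 1.8621
k* = 1.8621^(1/0.75) ≈ 2.2909
y* = (k*)^α = 2.2909^0.25 ≈ 1.2303

y* = 1.230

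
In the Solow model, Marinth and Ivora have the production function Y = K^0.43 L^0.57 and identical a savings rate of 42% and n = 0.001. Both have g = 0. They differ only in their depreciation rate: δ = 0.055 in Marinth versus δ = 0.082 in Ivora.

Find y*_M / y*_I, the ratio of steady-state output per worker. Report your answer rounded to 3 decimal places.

y*_M / y*_I ≈ 1.346

Steady-state y* = [s/(n + δ)]^(α/(1−α)), so the ratio is [ (s_M/(n + δ)_M) / (s_I/(n + δ)_I) ]^0.7544.
s_M/(n + δ)_M = 0.42/0.056 = 7.5000; s_I/(n + δ)_I = 0.42/0.083 = 5.0602.
Ratio = (7.5000/5.0602)^0.7544 = 1.4822^0.7544 ≈ 1.3456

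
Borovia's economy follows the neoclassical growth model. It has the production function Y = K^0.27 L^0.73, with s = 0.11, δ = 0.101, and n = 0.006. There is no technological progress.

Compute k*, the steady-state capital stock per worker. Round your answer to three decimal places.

k* = 1.039

In steady state, investment equals break-even investment: s·k^α = (n + δ)·k.
Dividing both sides by k: k^(1−α) = s / (n + δ).
k^0.73 = 0.11 / (0.006 + 0.101) = 0.11 / 0.107 = 1.0280
k* = 1.0280^(1/0.73) ≈ 1.0386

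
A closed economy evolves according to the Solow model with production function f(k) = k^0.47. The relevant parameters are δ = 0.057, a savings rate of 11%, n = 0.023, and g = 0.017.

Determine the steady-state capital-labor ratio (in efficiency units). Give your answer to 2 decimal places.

k* = 1.27

At the steady state, Δk = 0, so s·k^α = (n + g + δ)·k.
Rearranging, k^(1−α) = s / (n + g + δ).
k^0.53 = 0.11 / (0.023 + 0.017 + 0.057) = 0.11 / 0.097 = 1.1340
k* = 1.1340^(1/0.53) ≈ 1.2678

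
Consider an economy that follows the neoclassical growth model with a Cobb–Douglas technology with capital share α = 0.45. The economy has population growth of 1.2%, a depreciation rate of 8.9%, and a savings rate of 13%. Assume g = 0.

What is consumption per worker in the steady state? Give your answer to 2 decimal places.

At the steady state, Δk = 0, so s·k^α = (n + δ)·k.
Dividing both sides by k: k^(1−α) = s / (n + δ).
k^0.55 = 0.13 / (0.012 + 0.089) = 0.13 / 0.101 = 1.2871
k* = 1.2871^(1/0.55) ≈ 1.5823
y* = (k*)^α = 1.5823^0.45 ≈ 1.2294
c* = (1 − s)·y* = (1 − 0.13) × 1.2294 ≈ 1.0696

c* ≈ 1.07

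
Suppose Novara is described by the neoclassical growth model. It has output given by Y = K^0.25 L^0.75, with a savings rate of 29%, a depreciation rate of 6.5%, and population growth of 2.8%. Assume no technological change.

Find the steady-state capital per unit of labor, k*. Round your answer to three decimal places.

At the steady state, Δk = 0, so s·k^α = (n + δ)·k.
Dividing both sides by k: k^(1−α) = s / (n + δ).
k^0.75 = 0.29 / (0.028 + 0.065) = 0.29 / 0.093 = 3.1183
k* = 3.1183^(1/0.75) ≈ 4.5557

k* ≈ 4.556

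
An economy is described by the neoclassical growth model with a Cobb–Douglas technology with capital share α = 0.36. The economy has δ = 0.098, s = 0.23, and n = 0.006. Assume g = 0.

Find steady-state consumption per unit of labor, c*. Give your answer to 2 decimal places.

c* = 1.20

Steady state requires s·f(k) = (n + δ)·k, i.e. s·k^α = (n + δ)·k.
Dividing both sides by k: k^(1−α) = s / (n + δ).
k^0.64 = 0.23 / (0.006 + 0.098) = 0.23 / 0.104 = 2.2115
k* = 2.2115^(1/0.64) ≈ 3.4560
y* = (k*)^α = 3.4560^0.36 ≈ 1.5627
c* = (1 − s)·y* = (1 − 0.23) × 1.5627 ≈ 1.2033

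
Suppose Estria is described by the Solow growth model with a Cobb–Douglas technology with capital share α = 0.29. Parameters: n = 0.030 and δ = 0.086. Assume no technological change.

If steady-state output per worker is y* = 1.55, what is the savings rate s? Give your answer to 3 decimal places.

At the steady state, Δk = 0, so s·k^α = (n + δ)·k.
Since y* = [s/(n + δ)]^(α/(1−α)), we have s/(n + δ) = (y*)^((1−α)/α) = 1.55^2.4483 = 2.9241.
Therefore s = 2.9241 × (n + δ) = 2.9241 × 0.116 = 0.3392.

s ≈ 0.339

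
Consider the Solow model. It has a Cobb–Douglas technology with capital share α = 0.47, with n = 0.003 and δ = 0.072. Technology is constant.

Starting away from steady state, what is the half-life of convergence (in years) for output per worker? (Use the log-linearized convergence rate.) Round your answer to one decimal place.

half-life ≈ 17.4 years

Near the steady state the convergence rate is λ = (1 − α)(n + δ).
λ = (1 − 0.47) × 0.075 = 0.53 × 0.075 = 0.03975
Half-life = ln 2 / λ = 0.6931 / 0.03975 ≈ 17.44 years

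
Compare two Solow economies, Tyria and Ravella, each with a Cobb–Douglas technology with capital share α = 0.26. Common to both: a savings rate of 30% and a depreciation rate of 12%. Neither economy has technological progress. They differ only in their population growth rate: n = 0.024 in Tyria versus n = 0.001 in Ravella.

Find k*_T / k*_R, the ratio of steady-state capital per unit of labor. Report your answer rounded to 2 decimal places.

ratio ≈ 0.79

Steady-state k* = [s/(n + δ)]^(1/(1−α)), so the ratio is [ (s_T/(n + δ)_T) / (s_R/(n + δ)_R) ]^1.3514.
s_T/(n + δ)_T = 0.30/0.144 = 2.0833; s_R/(n + δ)_R = 0.30/0.121 = 2.4793.
Ratio = (2.0833/2.4793)^1.3514 = 0.8403^1.3514 ≈ 0.7905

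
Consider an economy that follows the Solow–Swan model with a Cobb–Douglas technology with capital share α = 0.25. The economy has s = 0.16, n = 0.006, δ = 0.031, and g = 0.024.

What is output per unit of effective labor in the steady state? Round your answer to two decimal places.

y* = 1.38

In steady state, investment equals break-even investment: s·k^α = (n + g + δ)·k.
Rearranging, k^(1−α) = s / (n + g + δ).
k^0.75 = 0.16 / (0.006 + 0.024 + 0.031) = 0.16 / 0.061 = 2.6230
k* = 2.6230^(1/0.75) ≈ 3.6174
y* = (k*)^α = 3.6174^0.25 ≈ 1.3791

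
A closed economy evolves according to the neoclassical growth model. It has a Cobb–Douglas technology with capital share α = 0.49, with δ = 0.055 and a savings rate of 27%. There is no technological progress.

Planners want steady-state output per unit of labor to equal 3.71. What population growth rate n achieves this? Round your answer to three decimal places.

n ≈ 0.014

At the steady state, Δk = 0, so s·k^α = (n + δ)·k.
Since y* = [s/(n + δ)]^(α/(1−α)), we have s/(n + δ) = (y*)^((1−α)/α) = 3.71^1.0408 = 3.9139.
Therefore n + δ = s / 3.9139 = 0.27 / 3.9139 = 0.0690, so n = 0.0690 − 0.055 = 0.0140.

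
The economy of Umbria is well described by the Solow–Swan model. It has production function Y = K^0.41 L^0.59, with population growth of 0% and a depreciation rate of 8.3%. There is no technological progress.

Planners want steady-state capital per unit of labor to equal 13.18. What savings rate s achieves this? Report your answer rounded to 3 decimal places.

s ≈ 0.380

Steady state requires s·f(k) = (n + δ)·k, i.e. s·k^α = (n + δ)·k.
So s / (n + δ) = (k*)^(1−α) = 13.18^0.59 = 4.5788.
Therefore s = 4.5788 × (n + δ) = 4.5788 × 0.083 = 0.3800.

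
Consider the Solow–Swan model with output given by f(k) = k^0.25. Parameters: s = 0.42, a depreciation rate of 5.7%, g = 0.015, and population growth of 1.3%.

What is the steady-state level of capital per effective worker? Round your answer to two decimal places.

At the steady state, Δk = 0, so s·k^α = (n + g + δ)·k.
Rearranging, k^(1−α) = s / (n + g + δ).
k^0.75 = 0.42 / (0.013 + 0.015 + 0.057) = 0.42 / 0.085 = 4.9412
k* = 4.9412^(1/0.75) ≈ 8.4161

k* = 8.42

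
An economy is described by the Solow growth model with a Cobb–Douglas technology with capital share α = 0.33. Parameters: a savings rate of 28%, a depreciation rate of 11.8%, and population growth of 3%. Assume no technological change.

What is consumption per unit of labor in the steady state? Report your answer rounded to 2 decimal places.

c* ≈ 0.99

In steady state, investment equals break-even investment: s·k^α = (n + δ)·k.
Rearranging, k^(1−α) = s / (n + δ).
k^0.67 = 0.28 / (0.030 + 0.118) = 0.28 / 0.148 = 1.8919
k* = 1.8919^(1/0.67) ≈ 2.5899
y* = (k*)^α = 2.5899^0.33 ≈ 1.3689
c* = (1 − s)·y* = (1 − 0.28) × 1.3689 ≈ 0.9856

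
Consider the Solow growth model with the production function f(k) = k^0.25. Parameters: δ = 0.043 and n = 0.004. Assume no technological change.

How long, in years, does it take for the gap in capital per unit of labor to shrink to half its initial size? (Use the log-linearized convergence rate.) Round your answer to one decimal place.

Near the steady state the convergence rate is λ = (1 − α)(n + δ).
λ = (1 − 0.25) × 0.047 = 0.75 × 0.047 = 0.03525
Half-life = ln 2 / λ = 0.6931 / 0.03525 ≈ 19.66 years

about 19.7 years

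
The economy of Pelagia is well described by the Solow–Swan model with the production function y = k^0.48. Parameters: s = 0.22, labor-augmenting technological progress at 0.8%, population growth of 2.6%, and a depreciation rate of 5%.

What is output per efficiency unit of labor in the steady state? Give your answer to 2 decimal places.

y* = 2.43

In steady state, investment equals break-even investment: s·k^α = (n + g + δ)·k.
Rearranging, k^(1−α) = s / (n + g + δ).
k^0.52 = 0.22 / (0.026 + 0.008 + 0.050) = 0.22 / 0.084 = 2.6190
k* = 2.6190^(1/0.52) ≈ 6.3695
y* = (k*)^α = 6.3695^0.48 ≈ 2.4320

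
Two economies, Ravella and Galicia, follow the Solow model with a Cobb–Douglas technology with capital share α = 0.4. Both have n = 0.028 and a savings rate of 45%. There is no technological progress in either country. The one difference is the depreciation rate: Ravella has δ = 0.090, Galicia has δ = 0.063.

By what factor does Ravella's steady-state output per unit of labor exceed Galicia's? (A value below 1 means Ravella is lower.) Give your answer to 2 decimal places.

ratio ≈ 0.84

Steady-state y* = [s/(n + δ)]^(α/(1−α)), so the ratio is [ (s_R/(n + δ)_R) / (s_G/(n + δ)_G) ]^0.6667.
s_R/(n + δ)_R = 0.45/0.118 = 3.8136; s_G/(n + δ)_G = 0.45/0.091 = 4.9451.
Ratio = (3.8136/4.9451)^0.6667 = 0.7712^0.6667 ≈ 0.8410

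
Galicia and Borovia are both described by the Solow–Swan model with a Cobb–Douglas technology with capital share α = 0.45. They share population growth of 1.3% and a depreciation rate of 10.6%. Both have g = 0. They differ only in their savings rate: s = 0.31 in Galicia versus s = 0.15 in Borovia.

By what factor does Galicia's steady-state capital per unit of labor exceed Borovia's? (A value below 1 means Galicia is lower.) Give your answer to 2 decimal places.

Steady-state k* = [s/(n + δ)]^(1/(1−α)), so the ratio is [ (s_G/(n + δ)_G) / (s_B/(n + δ)_B) ]^1.8182.
s_G/(n + δ)_G = 0.31/0.119 = 2.6050; s_B/(n + δ)_B = 0.15/0.119 = 1.2605.
Ratio = (2.6050/1.2605)^1.8182 = 2.0666^1.8182 ≈ 3.7428

k*_G / k*_B ≈ 3.74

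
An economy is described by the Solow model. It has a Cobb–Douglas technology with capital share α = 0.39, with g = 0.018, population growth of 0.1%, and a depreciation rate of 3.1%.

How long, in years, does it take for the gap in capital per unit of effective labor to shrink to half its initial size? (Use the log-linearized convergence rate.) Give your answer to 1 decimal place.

t_½ ≈ 22.7 years

Near the steady state the convergence rate is λ = (1 − α)(n + g + δ).
λ = (1 − 0.39) × 0.050 = 0.61 × 0.050 = 0.0305
Half-life = ln 2 / λ = 0.6931 / 0.0305 ≈ 22.72 years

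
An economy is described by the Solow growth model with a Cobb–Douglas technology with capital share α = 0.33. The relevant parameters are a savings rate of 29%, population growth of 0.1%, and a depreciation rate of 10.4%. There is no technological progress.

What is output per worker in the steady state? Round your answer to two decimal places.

y* = 1.65

Steady state requires s·f(k) = (n + δ)·k, i.e. s·k^α = (n + δ)·k.
Dividing both sides by k: k^(1−α) = s / (n + δ).
k^0.67 = 0.29 / (0.001 + 0.104) = 0.29 / 0.105 = 2.7619
k* = 2.7619^(1/0.67) ≈ 4.5553
y* = (k*)^α = 4.5553^0.33 ≈ 1.6493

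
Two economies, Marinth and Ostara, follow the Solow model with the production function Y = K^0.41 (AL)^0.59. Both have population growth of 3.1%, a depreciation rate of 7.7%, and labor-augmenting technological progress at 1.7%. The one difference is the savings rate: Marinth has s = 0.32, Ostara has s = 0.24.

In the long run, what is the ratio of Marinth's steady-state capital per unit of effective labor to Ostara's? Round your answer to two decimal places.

Steady-state k* = [s/(n + g + δ)]^(1/(1−α)), so the ratio is [ (s_M/(n + g + δ)_M) / (s_O/(n + g + δ)_O) ]^1.6949.
s_M/(n + g + δ)_M = 0.32/0.125 = 2.5600; s_O/(n + g + δ)_O = 0.24/0.125 = 1.9200.
Ratio = (2.5600/1.9200)^1.6949 = 1.3333^1.6949 ≈ 1.6283

ratio ≈ 1.63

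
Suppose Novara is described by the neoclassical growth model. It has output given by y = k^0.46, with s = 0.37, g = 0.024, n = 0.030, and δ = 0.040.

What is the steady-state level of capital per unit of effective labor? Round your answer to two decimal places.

k* ≈ 12.65

Steady state requires s·f(k) = (n + g + δ)·k, i.e. s·k^α = (n + g + δ)·k.
Dividing both sides by k: k^(1−α) = s / (n + g + δ).
k^0.54 = 0.37 / (0.030 + 0.024 + 0.040) = 0.37 / 0.094 = 3.9362
k* = 3.9362^(1/0.54) ≈ 12.6472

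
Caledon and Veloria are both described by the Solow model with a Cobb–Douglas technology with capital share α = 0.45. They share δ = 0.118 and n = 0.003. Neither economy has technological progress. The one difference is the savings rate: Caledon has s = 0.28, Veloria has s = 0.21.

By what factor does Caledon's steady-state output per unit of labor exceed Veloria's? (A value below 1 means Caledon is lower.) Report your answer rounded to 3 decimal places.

ratio ≈ 1.265

Steady-state y* = [s/(n + δ)]^(α/(1−α)), so the ratio is [ (s_C/(n + δ)_C) / (s_V/(n + δ)_V) ]^0.8182.
s_C/(n + δ)_C = 0.28/0.121 = 2.3140; s_V/(n + δ)_V = 0.21/0.121 = 1.7355.
Ratio = (2.3140/1.7355)^0.8182 = 1.3333^0.8182 ≈ 1.2654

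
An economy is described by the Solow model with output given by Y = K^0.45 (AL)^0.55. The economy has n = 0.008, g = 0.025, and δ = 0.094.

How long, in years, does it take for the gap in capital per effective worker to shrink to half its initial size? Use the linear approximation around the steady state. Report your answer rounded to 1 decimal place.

Near the steady state the convergence rate is λ = (1 − α)(n + g + δ).
λ = (1 − 0.45) × 0.127 = 0.55 × 0.127 = 0.06985
Half-life = ln 2 / λ = 0.6931 / 0.06985 ≈ 9.92 years

half-life ≈ 9.9 years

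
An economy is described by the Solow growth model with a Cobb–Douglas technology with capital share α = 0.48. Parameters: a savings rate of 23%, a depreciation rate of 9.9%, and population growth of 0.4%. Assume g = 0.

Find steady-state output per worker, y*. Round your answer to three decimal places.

y* ≈ 2.099

Steady state requires s·f(k) = (n + δ)·k, i.e. s·k^α = (n + δ)·k.
Dividing both sides by k: k^(1−α) = s / (n + δ).
k^0.52 = 0.23 / (0.004 + 0.099) = 0.23 / 0.103 = 2.2330
k* = 2.2330^(1/0.52) ≈ 4.6875
y* = (k*)^α = 4.6875^0.48 ≈ 2.0992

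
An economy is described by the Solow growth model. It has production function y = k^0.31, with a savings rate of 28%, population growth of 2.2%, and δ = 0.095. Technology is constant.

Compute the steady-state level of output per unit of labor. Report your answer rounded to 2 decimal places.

y* ≈ 1.48

In steady state, investment equals break-even investment: s·k^α = (n + δ)·k.
Rearranging, k^(1−α) = s / (n + δ).
k^0.69 = 0.28 / (0.022 + 0.095) = 0.28 / 0.117 = 2.3932
k* = 2.3932^(1/0.69) ≈ 3.5420
y* = (k*)^α = 3.5420^0.31 ≈ 1.4800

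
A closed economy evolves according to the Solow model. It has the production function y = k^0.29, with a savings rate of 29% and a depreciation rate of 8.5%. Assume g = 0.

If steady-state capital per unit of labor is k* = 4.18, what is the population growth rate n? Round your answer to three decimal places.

n ≈ 0.020

At the steady state, Δk = 0, so s·k^α = (n + δ)·k.
So s / (n + δ) = (k*)^(1−α) = 4.18^0.71 = 2.7608.
Therefore n + δ = s / 2.7608 = 0.29 / 2.7608 = 0.1050, so n = 0.1050 − 0.085 = 0.0200.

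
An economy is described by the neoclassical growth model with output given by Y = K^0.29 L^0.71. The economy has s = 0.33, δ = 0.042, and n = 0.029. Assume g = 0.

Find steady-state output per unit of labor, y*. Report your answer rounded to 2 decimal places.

y* ≈ 1.87

Steady state requires s·f(k) = (n + δ)·k, i.e. s·k^α = (n + δ)·k.
Dividing both sides by k: k^(1−α) = s / (n + δ).
k^0.71 = 0.33 / (0.029 + 0.042) = 0.33 / 0.071 = 4.6479
k* = 4.6479^(1/0.71) ≈ 8.7056
y* = (k*)^α = 8.7056^0.29 ≈ 1.8730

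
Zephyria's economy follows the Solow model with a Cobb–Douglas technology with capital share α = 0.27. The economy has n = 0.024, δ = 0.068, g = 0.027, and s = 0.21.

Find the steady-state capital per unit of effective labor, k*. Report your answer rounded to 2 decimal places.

At the steady state, Δk = 0, so s·k^α = (n + g + δ)·k.
Rearranging, k^(1−α) = s / (n + g + δ).
k^0.73 = 0.21 / (0.024 + 0.027 + 0.068) = 0.21 / 0.119 = 1.7647
k* = 1.7647^(1/0.73) ≈ 2.1772

k* = 2.18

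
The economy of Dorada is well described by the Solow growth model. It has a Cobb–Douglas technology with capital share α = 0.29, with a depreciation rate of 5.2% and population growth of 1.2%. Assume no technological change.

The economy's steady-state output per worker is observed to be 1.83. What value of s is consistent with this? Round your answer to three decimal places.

s ≈ 0.281

At the steady state, Δk = 0, so s·k^α = (n + δ)·k.
Since y* = [s/(n + δ)]^(α/(1−α)), we have s/(n + δ) = (y*)^((1−α)/α) = 1.83^2.4483 = 4.3910.
Therefore s = 4.3910 × (n + δ) = 4.3910 × 0.064 = 0.2810.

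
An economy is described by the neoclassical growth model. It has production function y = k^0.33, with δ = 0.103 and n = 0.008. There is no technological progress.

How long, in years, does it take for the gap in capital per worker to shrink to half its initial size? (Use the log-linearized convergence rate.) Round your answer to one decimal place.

about 9.3 years

Near the steady state the convergence rate is λ = (1 − α)(n + δ).
λ = (1 − 0.33) × 0.111 = 0.67 × 0.111 = 0.07437
Half-life = ln 2 / λ = 0.6931 / 0.07437 ≈ 9.32 years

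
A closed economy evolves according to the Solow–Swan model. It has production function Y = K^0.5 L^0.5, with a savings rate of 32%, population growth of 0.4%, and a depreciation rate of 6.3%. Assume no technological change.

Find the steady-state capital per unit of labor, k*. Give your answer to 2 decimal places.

In steady state, investment equals break-even investment: s·k^α = (n + δ)·k.
Rearranging, k^(1−α) = s / (n + δ).
k^0.5 = 0.32 / (0.004 + 0.063) = 0.32 / 0.067 = 4.7761
k* = 4.7761^(1/0.5) ≈ 22.8111

k* ≈ 22.81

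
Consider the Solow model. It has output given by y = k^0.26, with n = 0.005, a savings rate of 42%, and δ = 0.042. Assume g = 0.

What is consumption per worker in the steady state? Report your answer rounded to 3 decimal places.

c* ≈ 1.252

In steady state, investment equals break-even investment: s·k^α = (n + δ)·k.
Rearranging, k^(1−α) = s / (n + δ).
k^0.74 = 0.42 / (0.005 + 0.042) = 0.42 / 0.047 = 8.9362
k* = 8.9362^(1/0.74) ≈ 19.2904
y* = (k*)^α = 19.2904^0.26 ≈ 2.1587
c* = (1 − s)·y* = (1 − 0.42) × 2.1587 ≈ 1.2520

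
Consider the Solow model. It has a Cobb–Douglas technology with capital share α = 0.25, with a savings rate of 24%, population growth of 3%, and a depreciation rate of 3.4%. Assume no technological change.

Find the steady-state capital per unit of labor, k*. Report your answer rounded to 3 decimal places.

k* = 5.826

Steady state requires s·f(k) = (n + δ)·k, i.e. s·k^α = (n + δ)·k.
Rearranging, k^(1−α) = s / (n + δ).
k^0.75 = 0.24 / (0.030 + 0.034) = 0.24 / 0.064 = 3.7500
k* = 3.7500^(1/0.75) ≈ 5.8261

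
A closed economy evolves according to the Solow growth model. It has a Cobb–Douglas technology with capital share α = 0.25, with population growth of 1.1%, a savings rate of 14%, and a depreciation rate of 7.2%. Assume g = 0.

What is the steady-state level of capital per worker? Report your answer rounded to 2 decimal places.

In steady state, investment equals break-even investment: s·k^α = (n + δ)·k.
Dividing both sides by k: k^(1−α) = s / (n + δ).
k^0.75 = 0.14 / (0.011 + 0.072) = 0.14 / 0.083 = 1.6867
k* = 1.6867^(1/0.75) ≈ 2.0078

k* ≈ 2.01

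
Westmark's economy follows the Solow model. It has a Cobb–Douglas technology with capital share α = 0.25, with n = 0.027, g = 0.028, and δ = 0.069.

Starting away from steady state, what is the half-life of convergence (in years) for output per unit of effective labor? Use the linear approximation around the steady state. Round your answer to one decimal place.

Near the steady state the convergence rate is λ = (1 − α)(n + g + δ).
λ = (1 − 0.25) × 0.124 = 0.75 × 0.124 = 0.0930
Half-life = ln 2 / λ = 0.6931 / 0.0930 ≈ 7.45 years

half-life ≈ 7.5 years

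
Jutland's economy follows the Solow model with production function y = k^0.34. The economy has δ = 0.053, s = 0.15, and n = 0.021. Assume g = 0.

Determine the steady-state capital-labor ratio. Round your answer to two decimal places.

k* ≈ 2.92

At the steady state, Δk = 0, so s·k^α = (n + δ)·k.
Rearranging, k^(1−α) = s / (n + δ).
k^0.66 = 0.15 / (0.021 + 0.053) = 0.15 / 0.074 = 2.0270
k* = 2.0270^(1/0.66) ≈ 2.9170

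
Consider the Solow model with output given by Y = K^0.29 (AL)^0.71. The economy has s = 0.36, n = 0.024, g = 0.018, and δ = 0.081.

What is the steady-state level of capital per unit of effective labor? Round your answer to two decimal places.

At the steady state, Δk = 0, so s·k^α = (n + g + δ)·k.
Dividing both sides by k: k^(1−α) = s / (n + g + δ).
k^0.71 = 0.36 / (0.024 + 0.018 + 0.081) = 0.36 / 0.123 = 2.9268
k* = 2.9268^(1/0.71) ≈ 4.5383

k* = 4.54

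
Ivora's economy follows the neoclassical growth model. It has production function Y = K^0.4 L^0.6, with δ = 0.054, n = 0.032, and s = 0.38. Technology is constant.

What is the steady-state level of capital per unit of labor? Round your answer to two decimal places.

Steady state requires s·f(k) = (n + δ)·k, i.e. s·k^α = (n + δ)·k.
Dividing both sides by k: k^(1−α) = s / (n + δ).
k^0.6 = 0.38 / (0.032 + 0.054) = 0.38 / 0.086 = 4.4186
k* = 4.4186^(1/0.6) ≈ 11.8980

k* ≈ 11.90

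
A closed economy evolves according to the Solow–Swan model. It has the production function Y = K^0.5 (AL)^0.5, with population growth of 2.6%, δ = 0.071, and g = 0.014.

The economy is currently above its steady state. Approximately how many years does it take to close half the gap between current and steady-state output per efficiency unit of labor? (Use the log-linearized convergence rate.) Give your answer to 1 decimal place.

Near the steady state the convergence rate is λ = (1 − α)(n + g + δ).
λ = (1 − 0.5) × 0.111 = 0.5 × 0.111 = 0.0555
Half-life = ln 2 / λ = 0.6931 / 0.0555 ≈ 12.49 years

about 12.5 years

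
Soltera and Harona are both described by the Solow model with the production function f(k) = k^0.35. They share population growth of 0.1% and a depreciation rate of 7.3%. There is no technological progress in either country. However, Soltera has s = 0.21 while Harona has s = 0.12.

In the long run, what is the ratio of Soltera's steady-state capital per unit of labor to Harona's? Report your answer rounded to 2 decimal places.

Steady-state k* = [s/(n + δ)]^(1/(1−α)), so the ratio is [ (s_S/(n + δ)_S) / (s_H/(n + δ)_H) ]^1.5385.
s_S/(n + δ)_S = 0.21/0.074 = 2.8378; s_H/(n + δ)_H = 0.12/0.074 = 1.6216.
Ratio = (2.8378/1.6216)^1.5385 = 1.7500^1.5385 ≈ 2.3655

ratio ≈ 2.37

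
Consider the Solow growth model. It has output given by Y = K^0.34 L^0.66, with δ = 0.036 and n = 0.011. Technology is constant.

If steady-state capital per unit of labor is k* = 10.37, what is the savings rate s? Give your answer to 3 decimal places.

Steady state requires s·f(k) = (n + δ)·k, i.e. s·k^α = (n + δ)·k.
So s / (n + δ) = (k*)^(1−α) = 10.37^0.66 = 4.6818.
Therefore s = 4.6818 × (n + δ) = 4.6818 × 0.047 = 0.2200.

s ≈ 0.220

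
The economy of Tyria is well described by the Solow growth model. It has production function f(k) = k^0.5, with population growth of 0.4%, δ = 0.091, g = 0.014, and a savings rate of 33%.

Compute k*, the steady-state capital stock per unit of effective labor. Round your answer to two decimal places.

k* ≈ 9.17

Steady state requires s·f(k) = (n + g + δ)·k, i.e. s·k^α = (n + g + δ)·k.
Dividing both sides by k: k^(1−α) = s / (n + g + δ).
k^0.5 = 0.33 / (0.004 + 0.014 + 0.091) = 0.33 / 0.109 = 3.0275
k* = 3.0275^(1/0.5) ≈ 9.1658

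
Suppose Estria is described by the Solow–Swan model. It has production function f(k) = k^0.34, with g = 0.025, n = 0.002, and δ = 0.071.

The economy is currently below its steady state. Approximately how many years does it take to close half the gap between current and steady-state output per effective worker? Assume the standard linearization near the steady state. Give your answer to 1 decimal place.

half-life ≈ 10.7 years

Near the steady state the convergence rate is λ = (1 − α)(n + g + δ).
λ = (1 − 0.34) × 0.098 = 0.66 × 0.098 = 0.06468
Half-life = ln 2 / λ = 0.6931 / 0.06468 ≈ 10.72 years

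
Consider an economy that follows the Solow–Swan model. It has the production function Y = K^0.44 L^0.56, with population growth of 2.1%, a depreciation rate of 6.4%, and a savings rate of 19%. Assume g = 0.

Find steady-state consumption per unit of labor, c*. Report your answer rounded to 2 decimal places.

At the steady state, Δk = 0, so s·k^α = (n + δ)·k.
Rearranging, k^(1−α) = s / (n + δ).
k^0.56 = 0.19 / (0.021 + 0.064) = 0.19 / 0.085 = 2.2353
k* = 2.2353^(1/0.56) ≈ 4.2055
y* = (k*)^α = 4.2055^0.44 ≈ 1.8814
c* = (1 − s)·y* = (1 − 0.19) × 1.8814 ≈ 1.5239

c* ≈ 1.52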